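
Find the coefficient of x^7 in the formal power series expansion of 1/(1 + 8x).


Write 1/(1 + c x) = 1/(1 - (-c) x) and apply the geometric-series identity
1/(1 - y) = sum_{k>=0} y^k to get 1/(1 + c x) = sum_{k>=0} (-c)^k x^k.
So the coefficient of x^k is (-c)^k = (-1)^k * c^k.
Here c = 8 and k = 7:
(-8)^7 = -1 * 2097152 = -2097152

-2097152


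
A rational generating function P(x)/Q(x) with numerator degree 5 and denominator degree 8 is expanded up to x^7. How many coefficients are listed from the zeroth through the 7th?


Expanding up to x^7 gives the coefficients for x^0, x^1, ..., x^7.
That is 7 + 1 = 8 coefficients in total.

8


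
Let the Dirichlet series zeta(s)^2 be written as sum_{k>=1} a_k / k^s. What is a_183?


The Dirichlet convolution of the constant function 1 with itself gives (1 * 1)(k) = sum_{d | k} 1 = d(k), the number of positive divisors of k.
Since zeta(s) = sum_{k>=1} 1/k^s, we have zeta(s)^2 = sum_{k>=1} d(k)/k^s, so a_k = d(k).
For k = 183: the divisors are 1, 3, 61, 183.
Count = 4.

4


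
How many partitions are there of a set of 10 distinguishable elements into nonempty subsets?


Bell_10 can be computed from the Bell triangle or from Dobinski's identity Bell_n = (1/e) * sum_{k>=0} k^n / k!.
Computing Bell_10 = 115975.

115975


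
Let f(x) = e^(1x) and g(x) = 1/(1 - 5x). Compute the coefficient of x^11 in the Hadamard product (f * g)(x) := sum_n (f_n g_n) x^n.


Expanding: f_k = 1^k/k! (from e^(1x)) and g_k = 5^k (from 1/(1 - 5x)). So the Hadamard coefficient (f * g)_k = 1^k 5^k / k! = (5)^k / k!.
For k = 11: 5^11/11! = 48828125/39916800 = 1953125/1596672.

1953125/1596672


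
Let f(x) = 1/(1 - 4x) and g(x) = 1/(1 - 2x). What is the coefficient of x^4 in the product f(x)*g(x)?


The coefficient of x^n in f*g is the Cauchy product: sum_{k=0}^{n} a^k * b^(n-k).
With a=4, b=2, n=4:
sum_{k=0}^{4} 4^k * 2^(4-k)
= 496

496


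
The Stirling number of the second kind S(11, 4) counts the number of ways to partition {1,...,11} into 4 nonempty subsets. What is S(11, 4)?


Using the explicit formula S(n,k) = (1/k!) sum_{j=0}^{k} (-1)^(k-j) C(k,j) j^n:
S(11, 4) = 145750
Equivalently, S(n,k) is n! times the coefficient of x^n in the EGF (e^x - 1)^k / k!.

145750


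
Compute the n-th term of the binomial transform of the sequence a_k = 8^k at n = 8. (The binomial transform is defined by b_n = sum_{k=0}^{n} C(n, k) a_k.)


With a_k = 8^k, b_n = sum_{k=0}^{n} C(n, k) 8^k = (1 + 8)^n by the binomial theorem.
For n = 8: (1 + 8)^8 = 9^8 = 43046721.

43046721


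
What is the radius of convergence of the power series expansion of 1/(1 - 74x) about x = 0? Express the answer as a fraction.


Expanding 1/(1 - 74x) = sum_{k>=0} 74^k x^k, the series converges when |74x| < 1, i.e., |x| < 1/74.
So the radius of convergence is 1/74 = 1/74.

1/74


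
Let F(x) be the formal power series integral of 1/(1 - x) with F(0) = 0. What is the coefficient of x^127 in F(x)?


1/(1 - x) = sum_{k>=0} x^k. Integrating termwise and using F(0) = 0 gives
F(x) = sum_{k>=0} x^(k+1) / (k+1) = sum_{m>=1} x^m / m = -ln(1 - x).
So the coefficient of x^127 is 1/127 = 1/127.

1/127


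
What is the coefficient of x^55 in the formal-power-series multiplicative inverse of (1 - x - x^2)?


Let the inverse be f(x) = sum_{k>=0} a_k x^k. From f(x) * (1 - x - x^2) = 1 and matching coefficients:
 x^0: a_0 = 1.
 x^1: a_1 - a_0 = 0, so a_1 = 1.
 x^k (k >= 2): a_k - a_{k-1} - a_{k-2} = 0, i.e. a_k = a_{k-1} + a_{k-2}.
This is the Fibonacci-type recurrence shifted so that a_0 = a_1 = 1.
Iterating: a_0=1, a_1=1, a_2=2, a_3=3, a_4=5, a_5=8, a_6=13, a_7=21, a_8=34, a_9=55, ...
a_55 = 225851433717.

225851433717


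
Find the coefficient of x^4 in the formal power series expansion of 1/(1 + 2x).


Write 1/(1 + c x) = 1/(1 - (-c) x) and apply the geometric-series identity
1/(1 - y) = sum_{k>=0} y^k to get 1/(1 + c x) = sum_{k>=0} (-c)^k x^k.
So the coefficient of x^k is (-c)^k = (-1)^k * c^k.
Here c = 2 and k = 4:
(-2)^4 = 1 * 16 = 16

16


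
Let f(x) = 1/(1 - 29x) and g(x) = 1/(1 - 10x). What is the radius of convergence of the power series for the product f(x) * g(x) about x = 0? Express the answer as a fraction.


The radius of 1/(1 - 29x) is 1/29 (nearest singularity at x = 1/29), and the radius of 1/(1 - 10x) is 1/10.
The product f(x)*g(x) = 1/((1 - 29x)(1 - 10x)) has singularities at both 1/29 and 1/10, so its radius of convergence is the distance to the nearest one:
min(1/29, 1/10) = 1/29.

1/29


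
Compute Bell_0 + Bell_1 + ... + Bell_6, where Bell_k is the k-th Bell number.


Recall Bell_k counts set partitions of a k-set (with Bell_0 = 1 by convention).
Bell_0 through Bell_6: 1, 1, 2, 5, 15, 52, 203
Sum = 1 + 1 + 2 + 5 + 15 + 52 + 203 = 279.

279


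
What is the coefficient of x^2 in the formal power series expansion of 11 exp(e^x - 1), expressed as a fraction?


exp(e^x - 1) is the exponential generating function for the Bell numbers Bell_k: exp(e^x - 1) = sum_{k>=0} Bell_k x^k / k!.
So the coefficient of x^2 in 11 exp(e^x - 1) is 11 Bell_2 / 2!.
Computing: Bell_2 = 2 and 2! = 2, giving
11 * 2/2 = 11.

11


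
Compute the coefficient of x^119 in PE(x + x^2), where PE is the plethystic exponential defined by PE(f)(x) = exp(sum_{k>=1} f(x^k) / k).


With f(x) = x + x^2, the exponent is sum_{k>=1} (x^k + x^(2k)) / k = -ln(1 - x) - ln(1 - x^2). Exponentiating:
PE(x + x^2) = 1 / ((1 - x)(1 - x^2)).
This is the generating function for partitions of n into parts of size 1 or 2. The number of 2's can be any j in 0..59, and the rest are 1's, so
[x^119] = floor(119/2) + 1 = 60.

60


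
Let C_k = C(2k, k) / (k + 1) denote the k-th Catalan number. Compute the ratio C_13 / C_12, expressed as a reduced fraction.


Using C_k = (2k)! / (k! (k+1)!), the ratio C_{k+1}/C_k simplifies to
C_{k+1}/C_k = [(2k+2)! / ((k+1)! (k+2)!)] * [k! (k+1)! / (2k)!]
 = (2k+2)(2k+1) / ((k+1)(k+2)) = 2(2k+1) / (k+2).
For k = 12: 2(2*12 + 1) / (12 + 2) = 50/14 = 25/7.

25/7


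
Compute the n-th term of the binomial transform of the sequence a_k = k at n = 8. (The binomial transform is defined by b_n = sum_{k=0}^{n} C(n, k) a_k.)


With a_k = k, b_n = sum_{k=0}^{n} C(n, k) k. Using k * C(n, k) = n * C(n-1, k-1) gives b_n = n * sum_{k>=1} C(n-1, k-1) = n * 2^(n-1).
For n = 8: 8 * 2^7 = 8 * 128 = 1024.

1024


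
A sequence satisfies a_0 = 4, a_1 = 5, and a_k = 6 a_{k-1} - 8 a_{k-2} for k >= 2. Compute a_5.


The characteristic equation is t^2 - 6 t + 8 = 0, with roots r_1 = 4 and r_2 = 2 (so c_1 = r_1 + r_2, c_2 = -r_1 r_2 as required).
One can use the closed form a_n = A r_1^n + B r_2^n, but direct iteration is more reliable:
a_0 = 4, a_1 = 5, a_2 = -2, a_3 = -52, a_4 = -296, a_5 = -1360.
So a_5 = -1360.

-1360


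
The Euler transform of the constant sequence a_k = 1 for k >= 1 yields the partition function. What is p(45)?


The Euler transform converts the sequence a_k = 1 into the number of integer partitions.
Using the recurrence or dynamic programming:
p(45) = 89134

89134


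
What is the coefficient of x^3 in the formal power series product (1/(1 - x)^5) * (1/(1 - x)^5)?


Combine the factors: (1/(1 - x)^5) * (1/(1 - x)^5) = 1/(1 - x)^10.
Then use 1/(1 - x)^r = sum_{k>=0} C(k + r - 1, r - 1) x^k with r = 10 and k = 3:
C(12, 9) = 220.

220


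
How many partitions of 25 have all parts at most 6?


Using the generating function (1-x)^(-1)(1-x^2)^(-1)...(1-x^6)^(-1),
the coefficient of x^25 counts these restricted partitions.
Result = 612

612


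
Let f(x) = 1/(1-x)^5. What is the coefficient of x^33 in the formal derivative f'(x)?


Differentiate: d/dx [ 1/(1-x)^r ] = r / (1-x)^(r+1).
Here r = 5, so f'(x) = 5 / (1-x)^6.
The expansion of 1/(1-x)^(r+1) has coefficient of x^n equal to C(n+r, r).
So the coefficient of x^33 in f'(x) is
5 * C(38, 5) = 5 * 501942 = 2509710

2509710


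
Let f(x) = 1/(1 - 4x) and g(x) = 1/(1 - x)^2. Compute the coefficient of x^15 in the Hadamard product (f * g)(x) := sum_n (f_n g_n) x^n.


f has coefficients f_k = 4^k. For g = 1/(1 - x)^2 the coefficient is g_k = C(k + 1, 1) = k + 1. The Hadamard coefficient is (f * g)_k = 4^k * (k + 1).
For k = 15: 4^15 * 16 = 1073741824 * 16 = 17179869184.

17179869184


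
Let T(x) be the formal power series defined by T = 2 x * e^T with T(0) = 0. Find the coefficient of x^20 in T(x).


Apply the Lagrange inversion formula: if T = 2 x * phi(T) with phi(t) = e^t, then
[x^n] T = 2^n * (1/n) [t^(n-1)] phi(t)^n = 2^n * (1/n) [t^(n-1)] e^(n t) = 2^n * (1/n) * n^(n-1) / (n-1)! = 2^n * n^(n-1) / n!.
When c = 1 this is the Cayley count of rooted labeled trees on n vertices, divided by n!.
For n = 20: 2^20 * 20^19 / 20! = 1048576 * 5242880000000000000000000/2432902008176640000 = 33554432000000000000000/14849255421.

33554432000000000000000/14849255421


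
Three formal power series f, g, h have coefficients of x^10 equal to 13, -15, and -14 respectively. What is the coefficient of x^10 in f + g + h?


Series addition is componentwise:
13 + -15 + -14
= -16

-16


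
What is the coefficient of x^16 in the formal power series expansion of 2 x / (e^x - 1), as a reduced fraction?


The exponential generating function for Bernoulli numbers is
x / (e^x - 1) = sum_{k>=0} B_k x^k / k!.
So the coefficient of x^16 in 2 x / (e^x - 1) is 2 B_16 / 16!.
Computing: B_16 = -3617/510, 16! = 20922789888000, giving
2 * -3617/510 / 20922789888000 = -3617/5335311421440000.

-3617/5335311421440000


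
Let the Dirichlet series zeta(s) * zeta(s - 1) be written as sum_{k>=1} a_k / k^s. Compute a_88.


Convolution gives a_k = sum_{d | k} d * 1 = sum_{d | k} d = sigma(k), the sum of positive divisors of k.
For k = 88, the divisors are 1, 2, 4, 8, 11, 22, 44, 88, so
sigma(88) = 1 + 2 + 4 + 8 + 11 + 22 + 44 + 88 = 180.

180


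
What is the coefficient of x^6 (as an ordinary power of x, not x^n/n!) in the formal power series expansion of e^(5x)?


The exponential series is e^y = sum_{k>=0} y^k / k!. Substituting y = 5x gives
e^(5x) = sum_{k>=0} 5^k x^k / k!.
So the coefficient of x^n is a^n/n! with a = 5, n = 6:
5^6 / 6! = 15625/720 = 3125/144

3125/144


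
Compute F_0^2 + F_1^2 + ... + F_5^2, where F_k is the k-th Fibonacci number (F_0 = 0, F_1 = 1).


There is a standard identity sum_{k=0}^{N} F_k^2 = F_N * F_{N+1} (proved inductively from the telescoping relation F_k^2 = F_k F_{k+1} - F_{k-1} F_k). Then
sum_{k=0}^{5} F_k^2 = F_5 F_6 - F_0 F_0.
Computing: F_5 = 5, F_6 = 8.
Sum = 5 * 8 = 40.

40


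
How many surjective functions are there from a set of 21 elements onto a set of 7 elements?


By inclusion-exclusion on which target elements are missed, the number of surjections from an n-set onto a k-set is
surj(n, k) = sum_{j=0}^{k} (-1)^j C(k, j) (k - j)^n.
Equivalently surj(n, k) = k! * S(n, k), where S(n, k) is the Stirling number of the second kind.
For n = 21, k = 7:
S(21, 7) = 82310957214948, so
surj = 7! * 82310957214948 = 5040 * 82310957214948 = 414847224363337920.

414847224363337920


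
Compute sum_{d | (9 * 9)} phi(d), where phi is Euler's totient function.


First, 9 * 9 = 81. One classical identity is sum_{d | n} phi(d) = n (each k in [1, n] has a unique gcd with n, and among the k's with gcd(k, n) = n/d there are phi(d) of them). So the sum equals 81. We also verify directly:
Divisors of 81: 1, 3, 9, 27, 81.
phi values: 1, 2, 6, 18, 54.
Sum = 81.

81


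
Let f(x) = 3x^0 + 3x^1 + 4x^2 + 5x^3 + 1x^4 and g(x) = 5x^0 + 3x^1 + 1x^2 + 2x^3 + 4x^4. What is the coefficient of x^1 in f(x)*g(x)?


Cauchy product at x^1:
3*3 + 3*5
= 24

24


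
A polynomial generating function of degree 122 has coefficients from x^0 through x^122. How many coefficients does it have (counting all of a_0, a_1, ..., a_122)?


A polynomial of degree 122 takes the form a_0 + a_1 x + ... + a_122 x^122.
The number of coefficients is 122 + 1 = 123.

123


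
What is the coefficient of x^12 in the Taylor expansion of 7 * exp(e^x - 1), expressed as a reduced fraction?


exp(e^x - 1) = sum_{k>=0} Bell_k x^k / k!, where Bell_k is the k-th Bell number.
So the coefficient of x^12 is 7 * Bell_12 / 12!.
Computing: Bell_12 = 4213597 and 12! = 479001600, giving
7 * 4213597/479001600 = 4213597/68428800.

4213597/68428800


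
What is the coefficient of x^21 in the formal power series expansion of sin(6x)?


The Maclaurin series is sin(t) = sum_{k>=0} (-1)^k t^(2k+1) / (2k+1)!, so substituting t = 6x, only odd powers of x are nonzero, with coefficient of x^(2k+1) equal to (-1)^k 6^(2k+1) / (2k+1)!.
Write 21 = 2*10 + 1, giving the coefficient (-1)^10 * 6^21 / 21! = 21936950640377856/51090942171709440000 = 4251528/9901766875.

4251528/9901766875


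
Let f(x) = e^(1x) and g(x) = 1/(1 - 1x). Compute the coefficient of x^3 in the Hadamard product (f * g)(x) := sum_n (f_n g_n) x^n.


Expanding: f_k = 1^k/k! (from e^(1x)) and g_k = 1^k (from 1/(1 - 1x)). So the Hadamard coefficient (f * g)_k = 1^k 1^k / k! = (1)^k / k!.
For k = 3: 1^3/3! = 1/6 = 1/6.

1/6


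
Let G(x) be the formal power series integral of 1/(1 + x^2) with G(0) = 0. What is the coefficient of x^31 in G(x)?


1/(1 + x^2) = sum_{j>=0} (-1)^j x^(2j). Integrating termwise with G(0) = 0:
G(x) = sum_{j>=0} (-1)^j x^(2j+1) / (2j+1) = arctan(x).
Only odd powers are nonzero. For x^31 write 31 = 2*15 + 1, giving
(-1)^15 / 31 = -1/31 = -1/31.

-1/31


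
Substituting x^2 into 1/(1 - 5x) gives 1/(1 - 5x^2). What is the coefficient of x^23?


Since 1/(1 - 5x^2) only has even powers of x,
the coefficient of x^23 (odd) is 0.

0


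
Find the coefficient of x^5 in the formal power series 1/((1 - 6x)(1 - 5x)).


By partial fractions or Cauchy convolution:
The coefficient equals sum_{k=0}^{5} 6^k * 5^(5-k).
= 31031

31031


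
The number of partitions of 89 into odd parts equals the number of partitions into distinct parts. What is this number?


Computing partitions of 89 into odd parts (1, 3, 5, ...):
Using the generating function prod_{k>=0} 1/(1-x^(2k+1)),
the count is 173682

173682


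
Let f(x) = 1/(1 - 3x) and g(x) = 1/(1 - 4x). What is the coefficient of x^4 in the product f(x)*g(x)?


The coefficient of x^n in f*g is the Cauchy product: sum_{k=0}^{n} a^k * b^(n-k).
With a=3, b=4, n=4:
sum_{k=0}^{4} 3^k * 4^(4-k)
= 781

781


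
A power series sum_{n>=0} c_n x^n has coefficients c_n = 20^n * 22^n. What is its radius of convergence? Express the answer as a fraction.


By the root test (Cauchy-Hadamard), the radius is R = 1 / limsup_n |c_n|^(1/n).
Here |c_n|^(1/n) = (20^n * 22^n)^(1/n) = 20 * 22 = 440 for all n.
So R = 1/440 = 1/440.

1/440


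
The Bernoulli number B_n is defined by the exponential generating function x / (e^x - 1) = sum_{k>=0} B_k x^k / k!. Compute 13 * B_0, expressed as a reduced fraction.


Bernoulli numbers can also be computed recursively via B_0 = 1 and sum_{j=0}^{m} C(m+1, j) B_j = 0 for m >= 1. Odd-index Bernoulli numbers vanish for k >= 3.
Computing B_0 = 1, so 13 * B_0 = 13 * 1 = 13.

13


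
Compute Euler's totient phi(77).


phi(n) counts integers in [1, n] coprime to n. Using the multiplicative formula phi(n) = n * prod_{p | n} (1 - 1/p):
77 = 7 * 11, so
phi(77) = 77 * (1 - 1/7) * (1 - 1/11) = 60.

60


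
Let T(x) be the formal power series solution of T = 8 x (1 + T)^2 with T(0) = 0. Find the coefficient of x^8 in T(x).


Apply the Lagrange inversion formula: if T = 8 x * phi(T) with phi(t) = (1 + t)^2, then [x^n] T = 8^n * (1/n) [t^(n-1)] phi(t)^n = 8^n * (1/n) [t^(n-1)] (1 + t)^(2n) = 8^n * (1/n) C(2n, n-1).
Using the identity C(2n, n-1) = C(2n, n) * n / (n+1), the unscaled factor equals C(2n, n) / (n+1) = C_n, the n-th Catalan number.
For n = 8: C_8 = C(16, 8) / 9 = 12870/9 = 1430.
With the 8^8 = 16777216 factor, the coefficient is 16777216 * 1430 = 23991418880.

23991418880


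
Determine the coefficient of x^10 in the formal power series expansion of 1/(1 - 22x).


The geometric series identity gives 1/(1 - c x) = sum_{k>=0} c^k x^k, so the coefficient of x^k is c^k.
Here c = 22 and k = 10.
Computing: 22^10 = 26559922791424

26559922791424


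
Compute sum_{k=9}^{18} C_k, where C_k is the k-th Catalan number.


C_9 through C_18: 4862, 16796, 58786, 208012, 742900, 2674440, 9694845, 35357670, 129644790, 477638700
Sum = 4862 + 16796 + 58786 + 208012 + 742900 + 2674440 + 9694845 + 35357670 + 129644790 + 477638700
= 656041801

656041801


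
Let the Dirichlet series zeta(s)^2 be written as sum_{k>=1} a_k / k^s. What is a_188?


The Dirichlet convolution of the constant function 1 with itself gives (1 * 1)(k) = sum_{d | k} 1 = d(k), the number of positive divisors of k.
Since zeta(s) = sum_{k>=1} 1/k^s, we have zeta(s)^2 = sum_{k>=1} d(k)/k^s, so a_k = d(k).
For k = 188: the divisors are 1, 2, 4, 47, 94, 188.
Count = 6.

6


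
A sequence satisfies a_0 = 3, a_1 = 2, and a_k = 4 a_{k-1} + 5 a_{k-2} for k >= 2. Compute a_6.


The characteristic equation is t^2 - 4 t - 5 = 0, with roots r_1 = 5 and r_2 = -1 (so c_1 = r_1 + r_2, c_2 = -r_1 r_2 as required).
One can use the closed form a_n = A r_1^n + B r_2^n, but direct iteration is more reliable:
a_0 = 3, a_1 = 2, a_2 = 23, a_3 = 102, a_4 = 523, a_5 = 2602, a_6 = 13023.
So a_6 = 13023.

13023


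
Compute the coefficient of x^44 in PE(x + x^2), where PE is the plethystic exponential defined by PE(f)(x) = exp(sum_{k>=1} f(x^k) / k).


With f(x) = x + x^2, the exponent is sum_{k>=1} (x^k + x^(2k)) / k = -ln(1 - x) - ln(1 - x^2). Exponentiating:
PE(x + x^2) = 1 / ((1 - x)(1 - x^2)).
This is the generating function for partitions of n into parts of size 1 or 2. The number of 2's can be any j in 0..22, and the rest are 1's, so
[x^44] = floor(44/2) + 1 = 23.

23


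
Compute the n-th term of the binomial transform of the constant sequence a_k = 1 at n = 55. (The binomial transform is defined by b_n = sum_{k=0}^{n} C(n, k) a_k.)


With a_k = 1 for all k, b_n = sum_{k=0}^{n} C(n, k) = 2^n by the binomial theorem.
For n = 55: 2^55 = 36028797018963968.

36028797018963968


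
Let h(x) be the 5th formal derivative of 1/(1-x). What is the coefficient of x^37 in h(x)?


Differentiating 5 times: d^5/dx^5 [1/(1-x)] = 5!/(1-x)^6.
The expansion 1/(1-x)^6 = sum_{k>=0} C(k+5, 5) x^k, so the coefficient of x^n in 5!/(1-x)^6 is 5! * C(n+5, 5).
For n = 37: 120 * C(42, 5) = 120 * 850668 = 102080160

102080160


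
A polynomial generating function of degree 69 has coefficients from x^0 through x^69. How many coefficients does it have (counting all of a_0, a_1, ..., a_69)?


A polynomial of degree 69 takes the form a_0 + a_1 x + ... + a_69 x^69.
The number of coefficients is 69 + 1 = 70.

70


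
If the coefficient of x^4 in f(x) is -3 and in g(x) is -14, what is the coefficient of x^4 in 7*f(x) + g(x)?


Scalar multiplication scales coefficients: 7 * -3 = -21.
Then add the g coefficient: -21 + -14
= -35

-35


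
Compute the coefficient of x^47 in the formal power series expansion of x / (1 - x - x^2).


Let f(x) = sum_{k>=0} a_k x^k. Multiplying f(x) * (1 - x - x^2) = x and matching coefficients gives a_0 = 0, a_1 = 1, and a_k = a_{k-1} + a_{k-2} for k >= 2. These are the Fibonacci numbers F_k.
Iterating from F_0 = 0, F_1 = 1:
F_0=0, F_1=1, F_2=1, F_3=2, F_4=3, F_5=5, F_6=8, F_7=13, F_8=21, F_9=34, ...
F_47 = 2971215073.

2971215073


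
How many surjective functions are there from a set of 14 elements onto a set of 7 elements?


By inclusion-exclusion on which target elements are missed, the number of surjections from an n-set onto a k-set is
surj(n, k) = sum_{j=0}^{k} (-1)^j C(k, j) (k - j)^n.
Equivalently surj(n, k) = k! * S(n, k), where S(n, k) is the Stirling number of the second kind.
For n = 14, k = 7:
S(14, 7) = 49329280, so
surj = 7! * 49329280 = 5040 * 49329280 = 248619571200.

248619571200


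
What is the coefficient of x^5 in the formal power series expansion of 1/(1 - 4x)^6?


The general identity 1/(1 - c x)^r = sum_{k>=0} c^k C(k + r - 1, r - 1) x^k follows by substituting y = c x into 1/(1 - y)^r = sum_{k>=0} C(k + r - 1, r - 1) y^k.
For c = 4, r = 6, k = 5:
4^5 * C(10, 5) = 1024 * 252 = 258048.

258048


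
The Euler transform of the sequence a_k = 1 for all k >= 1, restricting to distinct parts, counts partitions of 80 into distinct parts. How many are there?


Partitions of 80 into distinct parts can be computed via generating function.
Product (1+x)(1+x^2)(1+x^3)...
The coefficient of x^80 = 77312

77312


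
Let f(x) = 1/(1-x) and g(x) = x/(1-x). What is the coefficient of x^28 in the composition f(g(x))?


First simplify the composition: f(g(x)) = 1/(1 - x/(1-x)) = (1-x)/((1-x) - x) = (1-x)/(1-2x).
Now extract the coefficient. Write (1-x)/(1-2x) = 1/(1-2x) - x/(1-2x).
The coefficient of x^n in 1/(1-2x) is 2^n, and in x/(1-2x) is 2^(n-1) (for n >= 1).
So the coefficient of x^28 is 2^28 - 2^27 = 268435456 - 134217728 = 134217728.

134217728


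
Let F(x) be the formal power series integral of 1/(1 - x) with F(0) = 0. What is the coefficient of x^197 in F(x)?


1/(1 - x) = sum_{k>=0} x^k. Integrating termwise and using F(0) = 0 gives
F(x) = sum_{k>=0} x^(k+1) / (k+1) = sum_{m>=1} x^m / m = -ln(1 - x).
So the coefficient of x^197 is 1/197 = 1/197.

1/197


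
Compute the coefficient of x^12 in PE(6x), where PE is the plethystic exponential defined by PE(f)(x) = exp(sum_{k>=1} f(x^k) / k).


With f(x) = 6x, the exponent is sum_{k>=1} 6 x^k / k = 6 * (-ln(1 - x)). Exponentiating:
PE(6x) = exp(-6 ln(1 - x)) = 1/(1 - x)^6.
By the negative binomial expansion, [x^n] 1/(1 - x)^6 = C(n + 5, 5).
For n = 12: C(17, 5) = 6188.

6188


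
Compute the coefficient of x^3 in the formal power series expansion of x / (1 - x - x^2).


Let f(x) = sum_{k>=0} a_k x^k. Multiplying f(x) * (1 - x - x^2) = x and matching coefficients gives a_0 = 0, a_1 = 1, and a_k = a_{k-1} + a_{k-2} for k >= 2. These are the Fibonacci numbers F_k.
Iterating from F_0 = 0, F_1 = 1:
F_0=0, F_1=1, F_2=1, F_3=2
F_3 = 2.

2


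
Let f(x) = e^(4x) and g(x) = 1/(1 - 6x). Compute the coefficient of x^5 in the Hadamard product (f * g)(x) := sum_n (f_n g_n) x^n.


Expanding: f_k = 4^k/k! (from e^(4x)) and g_k = 6^k (from 1/(1 - 6x)). So the Hadamard coefficient (f * g)_k = 4^k 6^k / k! = (24)^k / k!.
For k = 5: 24^5/5! = 7962624/120 = 331776/5.

331776/5


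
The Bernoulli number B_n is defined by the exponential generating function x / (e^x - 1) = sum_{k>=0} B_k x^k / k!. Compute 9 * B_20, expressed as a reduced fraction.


Bernoulli numbers can also be computed recursively via B_0 = 1 and sum_{j=0}^{m} C(m+1, j) B_j = 0 for m >= 1. Odd-index Bernoulli numbers vanish for k >= 3.
Computing B_20 = -174611/330, so 9 * B_20 = 9 * -174611/330 = -523833/110.

-523833/110


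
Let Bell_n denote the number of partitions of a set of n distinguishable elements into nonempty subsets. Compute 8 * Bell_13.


Bell_13 can be computed from the Bell triangle or from Dobinski's identity Bell_n = (1/e) * sum_{k>=0} k^n / k!.
Computing Bell_13 = 27644437.
Then 8 * 27644437 = 221155496.

221155496


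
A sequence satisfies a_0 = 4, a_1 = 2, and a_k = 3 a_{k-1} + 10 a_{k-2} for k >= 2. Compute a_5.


The characteristic equation is t^2 - 3 t - 10 = 0, with roots r_1 = 5 and r_2 = -2 (so c_1 = r_1 + r_2, c_2 = -r_1 r_2 as required).
One can use the closed form a_n = A r_1^n + B r_2^n, but direct iteration is more reliable:
a_0 = 4, a_1 = 2, a_2 = 46, a_3 = 158, a_4 = 934, a_5 = 4382.
So a_5 = 4382.

4382


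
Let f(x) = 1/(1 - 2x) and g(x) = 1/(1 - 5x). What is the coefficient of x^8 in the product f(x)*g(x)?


The coefficient of x^n in f*g is the Cauchy product: sum_{k=0}^{n} a^k * b^(n-k).
With a=2, b=5, n=8:
sum_{k=0}^{8} 2^k * 5^(8-k)
= 650871

650871


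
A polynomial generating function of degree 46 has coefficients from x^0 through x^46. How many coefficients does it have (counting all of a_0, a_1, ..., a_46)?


A polynomial of degree 46 takes the form a_0 + a_1 x + ... + a_46 x^46.
The number of coefficients is 46 + 1 = 47.

47


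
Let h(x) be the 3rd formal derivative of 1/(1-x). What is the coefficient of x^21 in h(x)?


Differentiating 3 times: d^3/dx^3 [1/(1-x)] = 3!/(1-x)^4.
The expansion 1/(1-x)^4 = sum_{k>=0} C(k+3, 3) x^k, so the coefficient of x^n in 3!/(1-x)^4 is 3! * C(n+3, 3).
For n = 21: 6 * C(24, 3) = 6 * 2024 = 12144

12144


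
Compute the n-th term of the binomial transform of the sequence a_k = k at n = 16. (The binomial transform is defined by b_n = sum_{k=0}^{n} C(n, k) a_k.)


With a_k = k, b_n = sum_{k=0}^{n} C(n, k) k. Using k * C(n, k) = n * C(n-1, k-1) gives b_n = n * sum_{k>=1} C(n-1, k-1) = n * 2^(n-1).
For n = 16: 16 * 2^15 = 16 * 32768 = 524288.

524288


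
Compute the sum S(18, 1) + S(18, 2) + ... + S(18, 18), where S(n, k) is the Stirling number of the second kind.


By definition, S(n, k) counts partitions of an n-set into exactly k nonempty blocks.
Computing row n = 18 for k = 1..18:
S(18, k): 1, 131071, 64439010, 2798806985, 28958095545, 110687251039, 197462483400, 189036065010, 106175395755, 37112163803, 8391004908, 1256328866, 125854638, 8408778, 367200, 9996, 153, 1
Sum = 682076806159. (This equals Bell_18 since the sum runs over all k.)

682076806159


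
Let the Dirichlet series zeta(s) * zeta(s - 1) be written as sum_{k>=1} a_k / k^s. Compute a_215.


Convolution gives a_k = sum_{d | k} d * 1 = sum_{d | k} d = sigma(k), the sum of positive divisors of k.
For k = 215, the divisors are 1, 5, 43, 215, so
sigma(215) = 1 + 5 + 43 + 215 = 264.

264


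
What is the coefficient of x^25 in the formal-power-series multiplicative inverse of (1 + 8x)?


The inverse is 1/(1 + 8x). Apply the geometric identity 1/(1 - y) = sum_{k>=0} y^k with y = -8x:
1/(1 + 8x) = sum_{k>=0} (-8)^k x^k.
So the coefficient of x^25 is (-8)^25 = -37778931862957161709568.

-37778931862957161709568


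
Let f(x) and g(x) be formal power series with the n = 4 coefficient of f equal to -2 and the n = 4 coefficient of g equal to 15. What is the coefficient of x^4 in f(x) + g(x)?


Addition of formal power series is termwise.
The coefficient of x^4 in f + g = -2 + 15
= 13

13


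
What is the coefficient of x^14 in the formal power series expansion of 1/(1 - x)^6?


The negative binomial / multiset identity is
1/(1 - x)^r = sum_{k>=0} C(k + r - 1, r - 1) x^k.
Here r = 6 and k = 14, so the coefficient is
C(14 + 5, 5) = C(19, 5)
= 11628

11628


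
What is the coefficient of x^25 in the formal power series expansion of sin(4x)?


The Maclaurin series is sin(t) = sum_{k>=0} (-1)^k t^(2k+1) / (2k+1)!, so substituting t = 4x, only odd powers of x are nonzero, with coefficient of x^(2k+1) equal to (-1)^k 4^(2k+1) / (2k+1)!.
Write 25 = 2*12 + 1, giving the coefficient (-1)^12 * 4^25 / 25! = 1125899906842624/15511210043330985984000000 = 268435456/3698160658676859375.

268435456/3698160658676859375


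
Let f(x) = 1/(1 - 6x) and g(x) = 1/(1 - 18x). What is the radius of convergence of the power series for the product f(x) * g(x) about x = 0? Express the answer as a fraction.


The radius of 1/(1 - 6x) is 1/6 (nearest singularity at x = 1/6), and the radius of 1/(1 - 18x) is 1/18.
The product f(x)*g(x) = 1/((1 - 6x)(1 - 18x)) has singularities at both 1/6 and 1/18, so its radius of convergence is the distance to the nearest one:
min(1/6, 1/18) = 1/18.

1/18


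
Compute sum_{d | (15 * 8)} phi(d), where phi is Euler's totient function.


First, 15 * 8 = 120. One classical identity is sum_{d | n} phi(d) = n (each k in [1, n] has a unique gcd with n, and among the k's with gcd(k, n) = n/d there are phi(d) of them). So the sum equals 120. We also verify directly:
Divisors of 120: 1, 2, 3, 4, 5, 6, 8, 10, 12, 15, 20, 24, 30, 40, 60, 120.
phi values: 1, 1, 2, 2, 4, 2, 4, 4, 4, 8, 8, 8, 8, 16, 16, 32.
Sum = 120.

120


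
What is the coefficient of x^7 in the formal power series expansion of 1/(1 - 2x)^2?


The general identity 1/(1 - c x)^r = sum_{k>=0} c^k C(k + r - 1, r - 1) x^k follows by substituting y = c x into 1/(1 - y)^r = sum_{k>=0} C(k + r - 1, r - 1) y^k.
For c = 2, r = 2, k = 7:
2^7 * C(8, 1) = 128 * 8 = 1024.

1024


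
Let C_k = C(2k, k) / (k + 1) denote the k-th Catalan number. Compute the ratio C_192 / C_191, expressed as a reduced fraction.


Using C_k = (2k)! / (k! (k+1)!), the ratio C_{k+1}/C_k simplifies to
C_{k+1}/C_k = [(2k+2)! / ((k+1)! (k+2)!)] * [k! (k+1)! / (2k)!]
 = (2k+2)(2k+1) / ((k+1)(k+2)) = 2(2k+1) / (k+2).
For k = 191: 2(2*191 + 1) / (191 + 2) = 766/193 = 766/193.

766/193


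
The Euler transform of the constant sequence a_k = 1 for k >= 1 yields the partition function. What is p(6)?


The Euler transform converts the sequence a_k = 1 into the number of integer partitions.
Using the recurrence or dynamic programming:
p(6) = 11

11


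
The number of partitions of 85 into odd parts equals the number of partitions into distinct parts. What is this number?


Computing partitions of 85 into odd parts (1, 3, 5, ...):
Using the generating function prod_{k>=0} 1/(1-x^(2k+1)),
the count is 121792

121792


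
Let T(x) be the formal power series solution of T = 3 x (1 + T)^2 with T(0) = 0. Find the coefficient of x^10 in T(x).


Apply the Lagrange inversion formula: if T = 3 x * phi(T) with phi(t) = (1 + t)^2, then [x^n] T = 3^n * (1/n) [t^(n-1)] phi(t)^n = 3^n * (1/n) [t^(n-1)] (1 + t)^(2n) = 3^n * (1/n) C(2n, n-1).
Using the identity C(2n, n-1) = C(2n, n) * n / (n+1), the unscaled factor equals C(2n, n) / (n+1) = C_n, the n-th Catalan number.
For n = 10: C_10 = C(20, 10) / 11 = 184756/11 = 16796.
With the 3^10 = 59049 factor, the coefficient is 59049 * 16796 = 991787004.

991787004


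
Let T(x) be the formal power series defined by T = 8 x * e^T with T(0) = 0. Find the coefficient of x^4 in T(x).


Apply the Lagrange inversion formula: if T = 8 x * phi(T) with phi(t) = e^t, then
[x^n] T = 8^n * (1/n) [t^(n-1)] phi(t)^n = 8^n * (1/n) [t^(n-1)] e^(n t) = 8^n * (1/n) * n^(n-1) / (n-1)! = 8^n * n^(n-1) / n!.
When c = 1 this is the Cayley count of rooted labeled trees on n vertices, divided by n!.
For n = 4: 8^4 * 4^3 / 4! = 4096 * 64/24 = 32768/3.

32768/3


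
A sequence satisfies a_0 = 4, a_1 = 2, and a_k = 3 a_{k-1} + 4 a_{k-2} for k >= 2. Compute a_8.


The characteristic equation is t^2 - 3 t - 4 = 0, with roots r_1 = 4 and r_2 = -1 (so c_1 = r_1 + r_2, c_2 = -r_1 r_2 as required).
One can use the closed form a_n = A r_1^n + B r_2^n, but direct iteration is more reliable:
a_0 = 4, a_1 = 2, a_2 = 22, a_3 = 74, a_4 = 310, a_5 = 1226, a_6 = 4918, a_7 = 19658, a_8 = 78646.
So a_8 = 78646.

78646


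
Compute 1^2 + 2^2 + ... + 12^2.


This power sum has a closed form given by Faulhaber's formula
sum_{k=1}^{m} k^p = (1 / (p + 1)) * sum_{j=0}^{p} C(p + 1, j) B_j m^(p + 1 - j),
but for small m direct computation is fastest:
1 + 4 + 9 + 16 + 25 + 36 + 49 + 64 + 81 + 100 + 121 + 144 = 650.

650


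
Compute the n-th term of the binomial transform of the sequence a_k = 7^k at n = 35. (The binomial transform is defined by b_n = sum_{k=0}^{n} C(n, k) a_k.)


With a_k = 7^k, b_n = sum_{k=0}^{n} C(n, k) 7^k = (1 + 7)^n by the binomial theorem.
For n = 35: (1 + 7)^35 = 8^35 = 40564819207303340847894502572032.

40564819207303340847894502572032


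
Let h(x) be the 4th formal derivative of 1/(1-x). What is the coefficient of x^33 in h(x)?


Differentiating 4 times: d^4/dx^4 [1/(1-x)] = 4!/(1-x)^5.
The expansion 1/(1-x)^5 = sum_{k>=0} C(k+4, 4) x^k, so the coefficient of x^n in 4!/(1-x)^5 is 4! * C(n+4, 4).
For n = 33: 24 * C(37, 4) = 24 * 66045 = 1585080

1585080


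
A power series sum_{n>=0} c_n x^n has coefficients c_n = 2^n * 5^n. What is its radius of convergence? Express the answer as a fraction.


By the root test (Cauchy-Hadamard), the radius is R = 1 / limsup_n |c_n|^(1/n).
Here |c_n|^(1/n) = (2^n * 5^n)^(1/n) = 2 * 5 = 10 for all n.
So R = 1/10 = 1/10.

1/10


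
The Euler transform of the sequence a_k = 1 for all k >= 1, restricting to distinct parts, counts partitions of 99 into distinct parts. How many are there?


Partitions of 99 into distinct parts can be computed via generating function.
Product (1+x)(1+x^2)(1+x^3)...
The coefficient of x^99 = 409174

409174


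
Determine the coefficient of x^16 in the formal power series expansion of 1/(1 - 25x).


The geometric series identity gives 1/(1 - c x) = sum_{k>=0} c^k x^k, so the coefficient of x^k is c^k.
Here c = 25 and k = 16.
Computing: 25^16 = 23283064365386962890625

23283064365386962890625


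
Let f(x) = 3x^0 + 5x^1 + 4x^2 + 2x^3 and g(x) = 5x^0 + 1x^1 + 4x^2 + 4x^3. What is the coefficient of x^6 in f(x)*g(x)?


Cauchy product at x^6:
2*4
= 8

8


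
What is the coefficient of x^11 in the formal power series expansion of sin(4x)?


The Maclaurin series is sin(t) = sum_{k>=0} (-1)^k t^(2k+1) / (2k+1)!, so substituting t = 4x, only odd powers of x are nonzero, with coefficient of x^(2k+1) equal to (-1)^k 4^(2k+1) / (2k+1)!.
Write 11 = 2*5 + 1, giving the coefficient (-1)^5 * 4^11 / 11! = -4194304/39916800 = -16384/155925.

-16384/155925


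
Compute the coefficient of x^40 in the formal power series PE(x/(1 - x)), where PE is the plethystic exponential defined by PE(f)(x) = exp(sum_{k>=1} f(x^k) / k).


For f(x) = x/(1 - x) we have
sum_{k>=1} f(x^k) / k = sum_{k>=1} (1/k) * x^k / (1 - x^k) = sum_{k, m >= 1} x^(k m) / k,
which after exponentiating simplifies to
PE(x/(1 - x)) = prod_{k>=1} 1 / (1 - x^k).
This is the generating function for the partition function p(n), so the coefficient of x^40 is p(40).
Computing p(40) by dynamic programming over parts 1, 2, ..., 40: p(40) = 37338.

37338


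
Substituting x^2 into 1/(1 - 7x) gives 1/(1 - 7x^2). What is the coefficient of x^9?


Since 1/(1 - 7x^2) only has even powers of x,
the coefficient of x^9 (odd) is 0.

0


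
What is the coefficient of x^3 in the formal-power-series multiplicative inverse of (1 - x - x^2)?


Let the inverse be f(x) = sum_{k>=0} a_k x^k. From f(x) * (1 - x - x^2) = 1 and matching coefficients:
 x^0: a_0 = 1.
 x^1: a_1 - a_0 = 0, so a_1 = 1.
 x^k (k >= 2): a_k - a_{k-1} - a_{k-2} = 0, i.e. a_k = a_{k-1} + a_{k-2}.
This is the Fibonacci-type recurrence shifted so that a_0 = a_1 = 1.
Iterating: a_0=1, a_1=1, a_2=2, a_3=3
a_3 = 3.

3


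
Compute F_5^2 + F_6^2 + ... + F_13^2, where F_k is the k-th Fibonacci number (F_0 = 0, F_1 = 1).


There is a standard identity sum_{k=0}^{N} F_k^2 = F_N * F_{N+1} (proved inductively from the telescoping relation F_k^2 = F_k F_{k+1} - F_{k-1} F_k). Then
sum_{k=5}^{13} F_k^2 = F_13 F_14 - F_4 F_5.
Computing: F_13 = 233, F_14 = 377, F_4 = 3, F_5 = 5.
Sum = 233 * 377 - 3 * 5 = 87826.

87826


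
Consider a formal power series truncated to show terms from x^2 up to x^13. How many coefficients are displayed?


From x^2 to x^13 inclusive, the count is 13 - 2 + 1 = 12.

12


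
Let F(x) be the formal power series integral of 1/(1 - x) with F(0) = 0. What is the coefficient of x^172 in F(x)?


1/(1 - x) = sum_{k>=0} x^k. Integrating termwise and using F(0) = 0 gives
F(x) = sum_{k>=0} x^(k+1) / (k+1) = sum_{m>=1} x^m / m = -ln(1 - x).
So the coefficient of x^172 is 1/172 = 1/172.

1/172


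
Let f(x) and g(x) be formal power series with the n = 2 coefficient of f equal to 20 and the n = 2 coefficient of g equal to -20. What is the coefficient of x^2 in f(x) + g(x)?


Addition of formal power series is termwise.
The coefficient of x^2 in f + g = 20 + -20
= 0

0


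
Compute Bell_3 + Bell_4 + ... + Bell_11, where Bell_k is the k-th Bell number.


Recall Bell_k counts set partitions of a k-set (with Bell_0 = 1 by convention).
Bell_3 through Bell_11: 5, 15, 52, 203, 877, 4140, 21147, 115975, 678570
Sum = 5 + 15 + 52 + 203 + 877 + 4140 + 21147 + 115975 + 678570 = 820984.

820984


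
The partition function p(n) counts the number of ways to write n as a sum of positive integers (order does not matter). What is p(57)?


Using the generating function prod_{k>=1} 1/(1-x^k), we compute p(57).
By dynamic programming over parts 1 through 57:
p(57) = 614154

614154


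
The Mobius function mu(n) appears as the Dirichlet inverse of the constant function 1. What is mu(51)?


51 = 3 * 17 (all distinct primes).
mu(51) = (-1)^2 = 1

1


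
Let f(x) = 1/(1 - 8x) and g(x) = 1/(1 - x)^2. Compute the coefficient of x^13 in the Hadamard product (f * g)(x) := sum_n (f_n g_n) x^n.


f has coefficients f_k = 8^k. For g = 1/(1 - x)^2 the coefficient is g_k = C(k + 1, 1) = k + 1. The Hadamard coefficient is (f * g)_k = 8^k * (k + 1).
For k = 13: 8^13 * 14 = 549755813888 * 14 = 7696581394432.

7696581394432


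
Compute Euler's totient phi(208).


phi(n) counts integers in [1, n] coprime to n. Using the multiplicative formula phi(n) = n * prod_{p | n} (1 - 1/p):
208 = 2^4 * 13, so
phi(208) = 208 * (1 - 1/2) * (1 - 1/13) = 96.

96


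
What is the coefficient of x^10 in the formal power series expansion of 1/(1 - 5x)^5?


The general identity 1/(1 - c x)^r = sum_{k>=0} c^k C(k + r - 1, r - 1) x^k follows by substituting y = c x into 1/(1 - y)^r = sum_{k>=0} C(k + r - 1, r - 1) y^k.
For c = 5, r = 5, k = 10:
5^10 * C(14, 4) = 9765625 * 1001 = 9775390625.

9775390625


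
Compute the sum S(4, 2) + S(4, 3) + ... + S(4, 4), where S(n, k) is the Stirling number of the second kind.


By definition, S(n, k) counts partitions of an n-set into exactly k nonempty blocks.
Computing row n = 4 for k = 2..4:
S(4, k): 7, 6, 1
Sum = 14.

14


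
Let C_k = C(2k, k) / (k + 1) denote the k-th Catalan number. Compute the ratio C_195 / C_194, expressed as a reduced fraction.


Using C_k = (2k)! / (k! (k+1)!), the ratio C_{k+1}/C_k simplifies to
C_{k+1}/C_k = [(2k+2)! / ((k+1)! (k+2)!)] * [k! (k+1)! / (2k)!]
 = (2k+2)(2k+1) / ((k+1)(k+2)) = 2(2k+1) / (k+2).
For k = 194: 2(2*194 + 1) / (194 + 2) = 778/196 = 389/98.

389/98


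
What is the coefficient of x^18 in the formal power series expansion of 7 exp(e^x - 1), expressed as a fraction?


exp(e^x - 1) is the exponential generating function for the Bell numbers Bell_k: exp(e^x - 1) = sum_{k>=0} Bell_k x^k / k!.
So the coefficient of x^18 in 7 exp(e^x - 1) is 7 Bell_18 / 18!.
Computing: Bell_18 = 682076806159 and 18! = 6402373705728000, giving
7 * 682076806159/6402373705728000 = 97439543737/130660687872000.

97439543737/130660687872000


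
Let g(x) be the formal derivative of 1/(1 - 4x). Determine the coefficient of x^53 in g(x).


Differentiate termwise: d/dx sum_{k>=0} 4^k x^k = sum_{k>=1} k 4^k x^(k-1) = sum_{j>=0} (j+1) 4^(j+1) x^j.
Equivalently, d/dx [1/(1 - 4x)] = 4/(1 - 4x)^2.
For j = 53: 54 * 4^54 = 54 * 324518553658426726783156020576256 = 17524001897555043246290425111117824.

17524001897555043246290425111117824


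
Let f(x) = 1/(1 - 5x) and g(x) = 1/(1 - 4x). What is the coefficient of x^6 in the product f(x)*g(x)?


The coefficient of x^n in f*g is the Cauchy product: sum_{k=0}^{n} a^k * b^(n-k).
With a=5, b=4, n=6:
sum_{k=0}^{6} 5^k * 4^(6-k)
= 61741

61741


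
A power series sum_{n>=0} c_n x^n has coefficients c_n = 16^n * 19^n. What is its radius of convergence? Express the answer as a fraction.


By the root test (Cauchy-Hadamard), the radius is R = 1 / limsup_n |c_n|^(1/n).
Here |c_n|^(1/n) = (16^n * 19^n)^(1/n) = 16 * 19 = 304 for all n.
So R = 1/304 = 1/304.

1/304


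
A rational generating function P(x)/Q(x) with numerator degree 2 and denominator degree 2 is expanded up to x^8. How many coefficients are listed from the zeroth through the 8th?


Expanding up to x^8 gives the coefficients for x^0, x^1, ..., x^8.
That is 8 + 1 = 9 coefficients in total.

9


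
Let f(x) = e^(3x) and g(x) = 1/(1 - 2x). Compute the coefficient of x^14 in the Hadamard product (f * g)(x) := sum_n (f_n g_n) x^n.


Expanding: f_k = 3^k/k! (from e^(3x)) and g_k = 2^k (from 1/(1 - 2x)). So the Hadamard coefficient (f * g)_k = 3^k 2^k / k! = (6)^k / k!.
For k = 14: 6^14/14! = 78364164096/87178291200 = 157464/175175.

157464/175175


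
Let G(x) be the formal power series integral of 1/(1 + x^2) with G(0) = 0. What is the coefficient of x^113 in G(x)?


1/(1 + x^2) = sum_{j>=0} (-1)^j x^(2j). Integrating termwise with G(0) = 0:
G(x) = sum_{j>=0} (-1)^j x^(2j+1) / (2j+1) = arctan(x).
Only odd powers are nonzero. For x^113 write 113 = 2*56 + 1, giving
(-1)^56 / 113 = 1/113 = 1/113.

1/113
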